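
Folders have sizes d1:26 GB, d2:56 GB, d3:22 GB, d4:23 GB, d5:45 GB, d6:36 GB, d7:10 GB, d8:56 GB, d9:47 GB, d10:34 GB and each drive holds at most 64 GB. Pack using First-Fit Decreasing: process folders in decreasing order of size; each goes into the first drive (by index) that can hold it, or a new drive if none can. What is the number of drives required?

Sorted descending: 56, 56, 47, 45, 36, 34, 26, 23, 22, 10.
Put 56 GB in drive 1; 8 GB remain.
Put 56 GB in drive 2; 8 GB remain.
Put 47 GB in drive 3; 17 GB remain.
Put 45 GB in drive 4; 19 GB remain.
Put 36 GB in drive 5; 28 GB remain.
Put 34 GB in drive 6; 30 GB remain.
Put 26 GB in drive 5; 2 GB remain.
Put 23 GB in drive 6; 7 GB remain.
Put 22 GB in drive 7; 42 GB remain.
Put 10 GB in drive 3; 7 GB remain.

7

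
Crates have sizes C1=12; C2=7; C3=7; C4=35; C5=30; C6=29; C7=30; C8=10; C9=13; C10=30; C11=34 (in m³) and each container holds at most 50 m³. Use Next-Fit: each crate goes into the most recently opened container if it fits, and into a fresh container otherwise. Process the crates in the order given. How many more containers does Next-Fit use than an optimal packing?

1

Next-Fit: [12,7,7] [35] [30] [29] [30,10] [13,30] [34] → 7 containers.
6 crates exceed 25 m³ (half the capacity), and no two of those can share a container, so at least 6 containers are needed.
An optimal packing achieves that bound: [35,13] [34,12] [30,10,7] [30,7] [30] [29] → 6 containers.
Excess: 7 − 6 = 1.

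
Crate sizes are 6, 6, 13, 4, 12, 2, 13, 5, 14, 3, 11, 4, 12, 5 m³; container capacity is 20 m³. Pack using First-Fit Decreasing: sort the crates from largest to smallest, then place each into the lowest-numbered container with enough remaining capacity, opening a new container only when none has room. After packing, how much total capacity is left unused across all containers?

10

Sorted descending: 14, 13, 13, 12, 12, 11, 6, 6, 5, 5, 4, 4, 3, 2.
Put 14 m³ in container 1; 6 m³ remain.
Put 13 m³ in container 2; 7 m³ remain.
Put 13 m³ in container 3; 7 m³ remain.
Put 12 m³ in container 4; 8 m³ remain.
Put 12 m³ in container 5; 8 m³ remain.
Put 11 m³ in container 6; 9 m³ remain.
Put 6 m³ in container 1; 0 m³ remain.
Put 6 m³ in container 2; 1 m³ remain.
Put 5 m³ in container 3; 2 m³ remain.
Put 5 m³ in container 4; 3 m³ remain.
Put 4 m³ in container 5; 4 m³ remain.
Put 4 m³ in container 5; 0 m³ remain.
Put 3 m³ in container 4; 0 m³ remain.
Put 2 m³ in container 3; 0 m³ remain.
6 containers × 20 m³ = 120 m³; used 110 m³; unused 10 m³.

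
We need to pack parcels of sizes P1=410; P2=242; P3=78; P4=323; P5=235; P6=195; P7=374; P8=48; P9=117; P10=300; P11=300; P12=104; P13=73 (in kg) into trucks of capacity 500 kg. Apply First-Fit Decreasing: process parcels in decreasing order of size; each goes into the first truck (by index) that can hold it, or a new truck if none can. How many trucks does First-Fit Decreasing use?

Sorted descending: 410, 374, 323, 300, 300, 242, 235, 195, 117, 104, 78, 73, 48.
Put 410 kg in truck 1; 90 kg remain.
Put 374 kg in truck 2; 126 kg remain.
Put 323 kg in truck 3; 177 kg remain.
Put 300 kg in truck 4; 200 kg remain.
Put 300 kg in truck 5; 200 kg remain.
Put 242 kg in truck 6; 258 kg remain.
Put 235 kg in truck 6; 23 kg remain.
Put 195 kg in truck 4; 5 kg remain.
Put 117 kg in truck 2; 9 kg remain.
Put 104 kg in truck 3; 73 kg remain.
Put 78 kg in truck 1; 12 kg remain.
Put 73 kg in truck 3; 0 kg remain.
Put 48 kg in truck 5; 152 kg remain.
Final trucks: [410,78] [374,117] [323,104,73] [300,195] [300,48] [242,235].

6 trucks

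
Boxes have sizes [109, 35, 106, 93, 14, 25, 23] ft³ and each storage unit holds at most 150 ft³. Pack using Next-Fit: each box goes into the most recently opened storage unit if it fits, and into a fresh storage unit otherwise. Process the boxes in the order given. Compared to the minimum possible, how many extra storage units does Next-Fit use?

Next-Fit: [109,35] [106] [93,14,25] [23] → 4 storage units.
Total size 405 ft³; any packing needs at least ⌈405/150⌉ = 3 storage units.
An optimal packing achieves that bound: [109,35] [106,25,14] [93,23] → 3 storage units.
Excess: 4 − 3 = 1.

1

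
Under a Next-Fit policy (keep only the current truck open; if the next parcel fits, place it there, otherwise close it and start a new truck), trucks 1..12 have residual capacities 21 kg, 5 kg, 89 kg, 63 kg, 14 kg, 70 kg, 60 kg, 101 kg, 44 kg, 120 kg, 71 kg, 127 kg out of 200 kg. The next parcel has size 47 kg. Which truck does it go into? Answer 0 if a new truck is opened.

12

Next-Fit only looks at truck 12, which has 127 kg free.
47 kg fits there.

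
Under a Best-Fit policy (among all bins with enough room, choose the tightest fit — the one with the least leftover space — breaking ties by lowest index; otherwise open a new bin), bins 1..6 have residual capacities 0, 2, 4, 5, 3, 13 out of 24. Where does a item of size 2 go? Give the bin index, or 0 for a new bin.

Bins with room: bin 2 (2), bin 3 (4), bin 4 (5), bin 5 (3), bin 6 (13).
Tightest fit is bin 2 with 2 free.

2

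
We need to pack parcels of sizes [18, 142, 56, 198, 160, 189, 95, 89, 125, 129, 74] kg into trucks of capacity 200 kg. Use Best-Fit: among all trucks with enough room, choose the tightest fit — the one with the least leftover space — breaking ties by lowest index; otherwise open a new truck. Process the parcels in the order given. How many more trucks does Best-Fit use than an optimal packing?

1

Best-Fit: [18,142] [56,95] [198] [160] [189] [89] [125,74] [129] → 8 trucks.
Total size 1275 kg; any packing needs at least ⌈1275/200⌉ = 7 trucks.
An optimal packing achieves that bound: [198] [189] [160,18] [142,56] [129] [125,74] [95,89] → 7 trucks.
Excess: 8 − 7 = 1.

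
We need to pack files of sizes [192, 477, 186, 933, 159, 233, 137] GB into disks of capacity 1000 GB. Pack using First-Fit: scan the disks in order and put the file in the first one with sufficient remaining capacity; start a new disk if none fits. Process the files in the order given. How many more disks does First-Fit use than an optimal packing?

0

First-Fit: [192,477,186,137] [933] [159,233] → 3 disks.
Total size 2317 GB; any packing needs at least ⌈2317/1000⌉ = 3 disks.
So 3 is already optimal.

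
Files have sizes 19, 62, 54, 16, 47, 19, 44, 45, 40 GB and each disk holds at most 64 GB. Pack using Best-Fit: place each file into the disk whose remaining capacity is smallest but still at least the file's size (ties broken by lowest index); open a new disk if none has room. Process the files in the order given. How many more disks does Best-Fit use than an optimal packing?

1

Best-Fit: [19,16,19] [62] [54] [47] [44] [45] [40] → 7 disks.
Total size 346 GB; any packing needs at least ⌈346/64⌉ = 6 disks.
An optimal packing achieves that bound: [62] [54] [47,16] [45,19] [44,19] [40] → 6 disks.
Excess: 7 − 6 = 1.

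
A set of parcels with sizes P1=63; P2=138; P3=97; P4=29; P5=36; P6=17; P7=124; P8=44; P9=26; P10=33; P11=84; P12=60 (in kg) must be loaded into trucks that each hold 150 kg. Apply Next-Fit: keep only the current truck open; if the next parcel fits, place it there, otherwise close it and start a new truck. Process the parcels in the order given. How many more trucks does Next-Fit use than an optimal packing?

Next-Fit: [63] [138] [97,29] [36,17] [124] [44,26,33] [84,60] → 7 trucks.
Total size 751 kg; any packing needs at least ⌈751/150⌉ = 6 trucks.
An optimal packing achieves that bound: [138] [124,26] [97,44] [84,63] [60,36,33,17] [29] → 6 trucks.
Excess: 7 − 6 = 1.

1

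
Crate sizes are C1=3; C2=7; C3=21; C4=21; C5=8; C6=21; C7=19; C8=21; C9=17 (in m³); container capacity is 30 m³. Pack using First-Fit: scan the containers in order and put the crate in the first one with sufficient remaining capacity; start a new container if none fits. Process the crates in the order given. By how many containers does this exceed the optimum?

First-Fit: [3,7,8] [21] [21] [21] [19] [21] [17] → 7 containers.
6 crates exceed 15 m³ (half the capacity), and no two of those can share a container, so at least 6 containers are needed.
An optimal packing achieves that bound: [21,8] [21,7] [21,3] [21] [19] [17] → 6 containers.
Excess: 7 − 6 = 1.

1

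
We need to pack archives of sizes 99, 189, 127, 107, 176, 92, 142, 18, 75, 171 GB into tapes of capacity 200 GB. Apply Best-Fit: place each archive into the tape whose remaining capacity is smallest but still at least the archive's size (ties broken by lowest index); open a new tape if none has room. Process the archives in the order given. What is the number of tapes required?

tape 1: place 99 GB, 101 GB left
tape 2: place 189 GB, 11 GB left
tape 3: place 127 GB, 73 GB left
tape 4: place 107 GB, 93 GB left
tape 5: place 176 GB, 24 GB left
tape 4: place 92 GB, 1 GB left
tape 6: place 142 GB, 58 GB left
tape 5: place 18 GB, 6 GB left
tape 1: place 75 GB, 26 GB left
tape 7: place 171 GB, 29 GB left

7 tapes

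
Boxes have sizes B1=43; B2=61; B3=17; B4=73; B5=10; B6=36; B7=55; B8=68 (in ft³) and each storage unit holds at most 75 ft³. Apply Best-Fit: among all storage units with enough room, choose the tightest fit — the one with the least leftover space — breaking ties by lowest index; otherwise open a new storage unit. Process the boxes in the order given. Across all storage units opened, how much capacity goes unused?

Put B1 (43 ft³) in storage unit 1; 32 ft³ remain.
Put B2 (61 ft³) in storage unit 2; 14 ft³ remain.
Put B3 (17 ft³) in storage unit 1; 15 ft³ remain.
Put B4 (73 ft³) in storage unit 3; 2 ft³ remain.
Put B5 (10 ft³) in storage unit 2; 4 ft³ remain.
Put B6 (36 ft³) in storage unit 4; 39 ft³ remain.
Put B7 (55 ft³) in storage unit 5; 20 ft³ remain.
Put B8 (68 ft³) in storage unit 6; 7 ft³ remain.
6 storage units × 75 ft³ = 450 ft³; used 363 ft³; unused 87 ft³.

87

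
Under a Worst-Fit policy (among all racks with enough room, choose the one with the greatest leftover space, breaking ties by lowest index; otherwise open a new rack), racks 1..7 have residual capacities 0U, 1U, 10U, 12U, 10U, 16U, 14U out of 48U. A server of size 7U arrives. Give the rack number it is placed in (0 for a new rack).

Racks with room: rack 3 (10U), rack 4 (12U), rack 5 (10U), rack 6 (16U), rack 7 (14U).
Most room is rack 6 with 16U free.

6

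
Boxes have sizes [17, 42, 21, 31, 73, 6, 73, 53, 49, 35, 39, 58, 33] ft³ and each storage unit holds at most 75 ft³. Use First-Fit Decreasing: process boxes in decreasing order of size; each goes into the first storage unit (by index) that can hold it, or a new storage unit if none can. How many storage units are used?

8 storage units

Sorted descending: 73, 73, 58, 53, 49, 42, 39, 35, 33, 31, 21, 17, 6.
Put 73 ft³ in storage unit 1; 2 ft³ remain.
Put 73 ft³ in storage unit 2; 2 ft³ remain.
Put 58 ft³ in storage unit 3; 17 ft³ remain.
Put 53 ft³ in storage unit 4; 22 ft³ remain.
Put 49 ft³ in storage unit 5; 26 ft³ remain.
Put 42 ft³ in storage unit 6; 33 ft³ remain.
Put 39 ft³ in storage unit 7; 36 ft³ remain.
Put 35 ft³ in storage unit 7; 1 ft³ remain.
Put 33 ft³ in storage unit 6; 0 ft³ remain.
Put 31 ft³ in storage unit 8; 44 ft³ remain.
Put 21 ft³ in storage unit 4; 1 ft³ remain.
Put 17 ft³ in storage unit 3; 0 ft³ remain.
Put 6 ft³ in storage unit 5; 20 ft³ remain.
Final storage units: [73] [73] [58,17] [53,21] [49,6] [42,33] [39,35] [31].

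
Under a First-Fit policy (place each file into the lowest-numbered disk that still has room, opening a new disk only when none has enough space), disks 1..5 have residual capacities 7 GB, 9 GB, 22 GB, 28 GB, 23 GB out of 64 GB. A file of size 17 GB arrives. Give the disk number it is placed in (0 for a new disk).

3

Disks with room: disk 3 (22 GB), disk 4 (28 GB), disk 5 (23 GB).
The first with room is disk 3.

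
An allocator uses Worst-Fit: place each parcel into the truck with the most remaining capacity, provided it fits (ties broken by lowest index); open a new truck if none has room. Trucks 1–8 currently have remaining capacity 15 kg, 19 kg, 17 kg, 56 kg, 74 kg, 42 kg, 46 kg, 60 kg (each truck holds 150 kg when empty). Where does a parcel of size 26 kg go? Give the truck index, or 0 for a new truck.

Trucks with room: truck 4 (56 kg), truck 5 (74 kg), truck 6 (42 kg), truck 7 (46 kg), truck 8 (60 kg).
Most room is truck 5 with 74 kg free.

5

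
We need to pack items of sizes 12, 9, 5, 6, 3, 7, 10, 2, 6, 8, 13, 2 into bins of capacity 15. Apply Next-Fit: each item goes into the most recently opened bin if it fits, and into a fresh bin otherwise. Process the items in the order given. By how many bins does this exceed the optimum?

1

Next-Fit: [12] [9,5] [6,3] [7] [10,2] [6,8] [13,2] → 7 bins.
Total size 83; any packing needs at least ⌈83/15⌉ = 6 bins.
An optimal packing achieves that bound: [13,2] [12,3] [10,5] [9,6] [8,7] [6,2] → 6 bins.
Excess: 7 − 6 = 1.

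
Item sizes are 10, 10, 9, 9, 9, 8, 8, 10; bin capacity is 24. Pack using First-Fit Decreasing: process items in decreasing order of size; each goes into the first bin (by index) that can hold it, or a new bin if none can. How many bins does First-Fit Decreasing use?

Sorted descending: 10, 10, 10, 9, 9, 9, 8, 8.
Put 10 in bin 1; 14 remain.
Put 10 in bin 1; 4 remain.
Put 10 in bin 2; 14 remain.
Put 9 in bin 2; 5 remain.
Put 9 in bin 3; 15 remain.
Put 9 in bin 3; 6 remain.
Put 8 in bin 4; 16 remain.
Put 8 in bin 4; 8 remain.
Final bins: [10,10] [10,9] [9,9] [8,8].

4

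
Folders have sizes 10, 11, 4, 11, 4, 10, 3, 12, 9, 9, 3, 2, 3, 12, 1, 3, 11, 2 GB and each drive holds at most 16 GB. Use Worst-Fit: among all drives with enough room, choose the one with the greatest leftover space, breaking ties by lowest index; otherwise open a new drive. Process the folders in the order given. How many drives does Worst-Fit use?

9 drives

10 GB → drive 1 (remaining 6 GB)
11 GB → drive 2 (remaining 5 GB)
4 GB → drive 1 (remaining 2 GB)
11 GB → drive 3 (remaining 5 GB)
4 GB → drive 2 (remaining 1 GB)
10 GB → drive 4 (remaining 6 GB)
3 GB → drive 4 (remaining 3 GB)
12 GB → drive 5 (remaining 4 GB)
9 GB → drive 6 (remaining 7 GB)
9 GB → drive 7 (remaining 7 GB)
3 GB → drive 6 (remaining 4 GB)
2 GB → drive 7 (remaining 5 GB)
3 GB → drive 3 (remaining 2 GB)
12 GB → drive 8 (remaining 4 GB)
1 GB → drive 7 (remaining 4 GB)
3 GB → drive 5 (remaining 1 GB)
11 GB → drive 9 (remaining 5 GB)
2 GB → drive 9 (remaining 3 GB)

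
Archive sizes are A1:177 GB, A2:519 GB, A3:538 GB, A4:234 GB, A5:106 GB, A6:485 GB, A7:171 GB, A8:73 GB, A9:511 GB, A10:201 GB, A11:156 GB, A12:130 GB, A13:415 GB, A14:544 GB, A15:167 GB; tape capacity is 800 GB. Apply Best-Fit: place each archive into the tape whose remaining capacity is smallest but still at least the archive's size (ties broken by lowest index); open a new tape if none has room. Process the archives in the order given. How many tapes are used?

6

tape 1: place A1 (177 GB), 623 GB left
tape 1: place A2 (519 GB), 104 GB left
tape 2: place A3 (538 GB), 262 GB left
tape 2: place A4 (234 GB), 28 GB left
tape 3: place A5 (106 GB), 694 GB left
tape 3: place A6 (485 GB), 209 GB left
tape 3: place A7 (171 GB), 38 GB left
tape 1: place A8 (73 GB), 31 GB left
tape 4: place A9 (511 GB), 289 GB left
tape 4: place A10 (201 GB), 88 GB left
tape 5: place A11 (156 GB), 644 GB left
tape 5: place A12 (130 GB), 514 GB left
tape 5: place A13 (415 GB), 99 GB left
tape 6: place A14 (544 GB), 256 GB left
tape 6: place A15 (167 GB), 89 GB left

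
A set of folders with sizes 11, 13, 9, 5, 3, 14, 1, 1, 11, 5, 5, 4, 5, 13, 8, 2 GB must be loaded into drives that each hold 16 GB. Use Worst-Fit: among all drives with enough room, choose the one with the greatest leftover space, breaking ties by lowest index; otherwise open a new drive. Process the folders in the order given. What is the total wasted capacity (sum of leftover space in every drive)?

18

drive 1: place 11 GB, 5 GB left
drive 2: place 13 GB, 3 GB left
drive 3: place 9 GB, 7 GB left
drive 3: place 5 GB, 2 GB left
drive 1: place 3 GB, 2 GB left
drive 4: place 14 GB, 2 GB left
drive 2: place 1 GB, 2 GB left
drive 1: place 1 GB, 1 GB left
drive 5: place 11 GB, 5 GB left
drive 5: place 5 GB, 0 GB left
drive 6: place 5 GB, 11 GB left
drive 6: place 4 GB, 7 GB left
drive 6: place 5 GB, 2 GB left
drive 7: place 13 GB, 3 GB left
drive 8: place 8 GB, 8 GB left
drive 8: place 2 GB, 6 GB left
8 drives × 16 GB = 128 GB; used 110 GB; unused 18 GB.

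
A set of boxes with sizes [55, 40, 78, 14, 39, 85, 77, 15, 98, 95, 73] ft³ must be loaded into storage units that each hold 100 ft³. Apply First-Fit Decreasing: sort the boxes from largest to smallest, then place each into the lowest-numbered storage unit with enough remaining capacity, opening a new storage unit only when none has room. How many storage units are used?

8 storage units

Sorted descending: 98, 95, 85, 78, 77, 73, 55, 40, 39, 15, 14.
98 ft³ → storage unit 1 (remaining 2 ft³)
95 ft³ → storage unit 2 (remaining 5 ft³)
85 ft³ → storage unit 3 (remaining 15 ft³)
78 ft³ → storage unit 4 (remaining 22 ft³)
77 ft³ → storage unit 5 (remaining 23 ft³)
73 ft³ → storage unit 6 (remaining 27 ft³)
55 ft³ → storage unit 7 (remaining 45 ft³)
40 ft³ → storage unit 7 (remaining 5 ft³)
39 ft³ → storage unit 8 (remaining 61 ft³)
15 ft³ → storage unit 3 (remaining 0 ft³)
14 ft³ → storage unit 4 (remaining 8 ft³)
Final storage units: [98] [95] [85,15] [78,14] [77] [73] [55,40] [39].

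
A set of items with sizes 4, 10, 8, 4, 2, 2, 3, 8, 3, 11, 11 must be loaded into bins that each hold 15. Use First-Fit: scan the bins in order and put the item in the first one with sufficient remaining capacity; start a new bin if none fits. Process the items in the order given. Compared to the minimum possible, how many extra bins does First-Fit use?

First-Fit: [4,10] [8,4,2] [2,3,8] [3,11] [11] → 5 bins.
Total size 66; any packing needs at least ⌈66/15⌉ = 5 bins.
So 5 is already optimal.

0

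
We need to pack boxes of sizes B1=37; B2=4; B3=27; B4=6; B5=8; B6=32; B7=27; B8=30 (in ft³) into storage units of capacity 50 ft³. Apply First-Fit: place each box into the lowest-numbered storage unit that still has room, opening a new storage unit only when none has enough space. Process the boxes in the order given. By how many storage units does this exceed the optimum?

First-Fit: [37,4,6] [27,8] [32] [27] [30] → 5 storage units.
5 boxes exceed 25 ft³ (half the capacity), and no two of those can share a storage unit, so at least 5 storage units are needed.
So 5 is already optimal.

0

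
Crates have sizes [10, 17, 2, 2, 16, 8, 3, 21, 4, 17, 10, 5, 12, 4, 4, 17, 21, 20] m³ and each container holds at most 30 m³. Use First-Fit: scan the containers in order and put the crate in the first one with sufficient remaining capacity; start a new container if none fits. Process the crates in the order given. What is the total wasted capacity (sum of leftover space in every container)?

Put 10 m³ in container 1; 20 m³ remain.
Put 17 m³ in container 1; 3 m³ remain.
Put 2 m³ in container 1; 1 m³ remain.
Put 2 m³ in container 2; 28 m³ remain.
Put 16 m³ in container 2; 12 m³ remain.
Put 8 m³ in container 2; 4 m³ remain.
Put 3 m³ in container 2; 1 m³ remain.
Put 21 m³ in container 3; 9 m³ remain.
Put 4 m³ in container 3; 5 m³ remain.
Put 17 m³ in container 4; 13 m³ remain.
Put 10 m³ in container 4; 3 m³ remain.
Put 5 m³ in container 3; 0 m³ remain.
Put 12 m³ in container 5; 18 m³ remain.
Put 4 m³ in container 5; 14 m³ remain.
Put 4 m³ in container 5; 10 m³ remain.
Put 17 m³ in container 6; 13 m³ remain.
Put 21 m³ in container 7; 9 m³ remain.
Put 20 m³ in container 8; 10 m³ remain.
8 containers × 30 m³ = 240 m³; used 193 m³; unused 47 m³.

47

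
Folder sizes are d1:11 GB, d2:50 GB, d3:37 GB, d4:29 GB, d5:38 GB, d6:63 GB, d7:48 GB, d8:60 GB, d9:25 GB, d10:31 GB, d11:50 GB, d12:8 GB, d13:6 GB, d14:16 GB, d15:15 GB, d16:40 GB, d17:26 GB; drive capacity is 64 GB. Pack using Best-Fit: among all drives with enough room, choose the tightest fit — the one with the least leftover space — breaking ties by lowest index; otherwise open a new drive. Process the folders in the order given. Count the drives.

Put d1 (11 GB) in drive 1; 53 GB remain.
Put d2 (50 GB) in drive 1; 3 GB remain.
Put d3 (37 GB) in drive 2; 27 GB remain.
Put d4 (29 GB) in drive 3; 35 GB remain.
Put d5 (38 GB) in drive 4; 26 GB remain.
Put d6 (63 GB) in drive 5; 1 GB remain.
Put d7 (48 GB) in drive 6; 16 GB remain.
Put d8 (60 GB) in drive 7; 4 GB remain.
Put d9 (25 GB) in drive 4; 1 GB remain.
Put d10 (31 GB) in drive 3; 4 GB remain.
Put d11 (50 GB) in drive 8; 14 GB remain.
Put d12 (8 GB) in drive 8; 6 GB remain.
Put d13 (6 GB) in drive 8; 0 GB remain.
Put d14 (16 GB) in drive 6; 0 GB remain.
Put d15 (15 GB) in drive 2; 12 GB remain.
Put d16 (40 GB) in drive 9; 24 GB remain.
Put d17 (26 GB) in drive 10; 38 GB remain.

10 drives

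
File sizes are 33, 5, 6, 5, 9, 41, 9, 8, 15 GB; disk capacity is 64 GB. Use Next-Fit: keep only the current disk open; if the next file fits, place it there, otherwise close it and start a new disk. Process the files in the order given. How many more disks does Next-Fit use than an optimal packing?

0

Next-Fit: [33,5,6,5,9] [41,9,8] [15] → 3 disks.
Total size 131 GB; any packing needs at least ⌈131/64⌉ = 3 disks.
So 3 is already optimal.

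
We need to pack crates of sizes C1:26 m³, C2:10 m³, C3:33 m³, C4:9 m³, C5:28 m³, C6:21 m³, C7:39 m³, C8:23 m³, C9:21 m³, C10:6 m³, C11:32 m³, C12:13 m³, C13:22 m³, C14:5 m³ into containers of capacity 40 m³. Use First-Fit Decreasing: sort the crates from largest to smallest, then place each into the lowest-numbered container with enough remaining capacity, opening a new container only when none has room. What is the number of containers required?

9 containers

Sorted descending: 39, 33, 32, 28, 26, 23, 22, 21, 21, 13, 10, 9, 6, 5.
Put 39 m³ in container 1; 1 m³ remain.
Put 33 m³ in container 2; 7 m³ remain.
Put 32 m³ in container 3; 8 m³ remain.
Put 28 m³ in container 4; 12 m³ remain.
Put 26 m³ in container 5; 14 m³ remain.
Put 23 m³ in container 6; 17 m³ remain.
Put 22 m³ in container 7; 18 m³ remain.
Put 21 m³ in container 8; 19 m³ remain.
Put 21 m³ in container 9; 19 m³ remain.
Put 13 m³ in container 5; 1 m³ remain.
Put 10 m³ in container 4; 2 m³ remain.
Put 9 m³ in container 6; 8 m³ remain.
Put 6 m³ in container 2; 1 m³ remain.
Put 5 m³ in container 3; 3 m³ remain.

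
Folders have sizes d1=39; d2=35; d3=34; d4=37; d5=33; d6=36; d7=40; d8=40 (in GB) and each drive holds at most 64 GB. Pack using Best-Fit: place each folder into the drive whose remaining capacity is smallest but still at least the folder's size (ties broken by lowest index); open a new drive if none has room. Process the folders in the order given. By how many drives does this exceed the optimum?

0

Best-Fit: [39] [35] [34] [37] [33] [36] [40] [40] → 8 drives.
8 folders exceed 32 GB (half the capacity), and no two of those can share a drive, so at least 8 drives are needed.
So 8 is already optimal.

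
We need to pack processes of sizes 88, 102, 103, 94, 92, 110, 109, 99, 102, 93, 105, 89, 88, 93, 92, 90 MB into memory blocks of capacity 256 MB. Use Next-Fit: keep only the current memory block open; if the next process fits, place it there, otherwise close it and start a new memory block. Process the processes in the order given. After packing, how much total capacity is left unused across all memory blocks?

88 MB → memory block 1 (remaining 168 MB)
102 MB → memory block 1 (remaining 66 MB)
103 MB → memory block 2 (remaining 153 MB)
94 MB → memory block 2 (remaining 59 MB)
92 MB → memory block 3 (remaining 164 MB)
110 MB → memory block 3 (remaining 54 MB)
109 MB → memory block 4 (remaining 147 MB)
99 MB → memory block 4 (remaining 48 MB)
102 MB → memory block 5 (remaining 154 MB)
93 MB → memory block 5 (remaining 61 MB)
105 MB → memory block 6 (remaining 151 MB)
89 MB → memory block 6 (remaining 62 MB)
88 MB → memory block 7 (remaining 168 MB)
93 MB → memory block 7 (remaining 75 MB)
92 MB → memory block 8 (remaining 164 MB)
90 MB → memory block 8 (remaining 74 MB)
8 memory blocks × 256 MB = 2048 MB; used 1549 MB; unused 499 MB.

499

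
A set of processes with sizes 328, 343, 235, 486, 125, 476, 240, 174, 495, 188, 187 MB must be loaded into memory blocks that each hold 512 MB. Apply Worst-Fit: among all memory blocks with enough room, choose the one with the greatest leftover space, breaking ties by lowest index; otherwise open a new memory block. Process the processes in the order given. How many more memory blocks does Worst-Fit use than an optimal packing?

1

Worst-Fit: [328] [343] [235,125] [486] [476] [240,174] [495] [188,187] → 8 memory blocks.
Total size 3277 MB; any packing needs at least ⌈3277/512⌉ = 7 memory blocks.
An optimal packing achieves that bound: [495] [486] [476] [343,125] [328,174] [240,235] [188,187] → 7 memory blocks.
Excess: 8 − 7 = 1.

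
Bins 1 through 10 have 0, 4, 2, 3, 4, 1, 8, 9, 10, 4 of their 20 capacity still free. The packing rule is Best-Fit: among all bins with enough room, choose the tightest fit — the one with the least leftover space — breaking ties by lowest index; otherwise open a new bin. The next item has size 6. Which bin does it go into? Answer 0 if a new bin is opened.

7

Bins with room: bin 7 (8), bin 8 (9), bin 9 (10).
Tightest fit is bin 7 with 8 free.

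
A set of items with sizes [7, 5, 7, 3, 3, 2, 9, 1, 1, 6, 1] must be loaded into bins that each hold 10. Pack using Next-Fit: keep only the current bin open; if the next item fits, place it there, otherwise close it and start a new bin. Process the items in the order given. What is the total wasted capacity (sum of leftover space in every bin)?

15

7 → bin 1 (remaining 3)
5 → bin 2 (remaining 5)
7 → bin 3 (remaining 3)
3 → bin 3 (remaining 0)
3 → bin 4 (remaining 7)
2 → bin 4 (remaining 5)
9 → bin 5 (remaining 1)
1 → bin 5 (remaining 0)
1 → bin 6 (remaining 9)
6 → bin 6 (remaining 3)
1 → bin 6 (remaining 2)
6 bins × 10 = 60; used 45; unused 15.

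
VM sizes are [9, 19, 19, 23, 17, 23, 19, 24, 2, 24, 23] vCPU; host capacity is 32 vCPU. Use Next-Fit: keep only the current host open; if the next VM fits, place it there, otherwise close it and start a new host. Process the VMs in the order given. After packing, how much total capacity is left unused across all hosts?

86

Put 9 vCPU in host 1; 23 vCPU remain.
Put 19 vCPU in host 1; 4 vCPU remain.
Put 19 vCPU in host 2; 13 vCPU remain.
Put 23 vCPU in host 3; 9 vCPU remain.
Put 17 vCPU in host 4; 15 vCPU remain.
Put 23 vCPU in host 5; 9 vCPU remain.
Put 19 vCPU in host 6; 13 vCPU remain.
Put 24 vCPU in host 7; 8 vCPU remain.
Put 2 vCPU in host 7; 6 vCPU remain.
Put 24 vCPU in host 8; 8 vCPU remain.
Put 23 vCPU in host 9; 9 vCPU remain.
9 hosts × 32 vCPU = 288 vCPU; used 202 vCPU; unused 86 vCPU.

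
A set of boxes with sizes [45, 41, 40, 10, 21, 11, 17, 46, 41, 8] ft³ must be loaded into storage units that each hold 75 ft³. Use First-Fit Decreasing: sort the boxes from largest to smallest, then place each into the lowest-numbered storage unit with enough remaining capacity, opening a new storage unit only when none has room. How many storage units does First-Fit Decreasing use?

5

Sorted descending: 46, 45, 41, 41, 40, 21, 17, 11, 10, 8.
Put 46 ft³ in storage unit 1; 29 ft³ remain.
Put 45 ft³ in storage unit 2; 30 ft³ remain.
Put 41 ft³ in storage unit 3; 34 ft³ remain.
Put 41 ft³ in storage unit 4; 34 ft³ remain.
Put 40 ft³ in storage unit 5; 35 ft³ remain.
Put 21 ft³ in storage unit 1; 8 ft³ remain.
Put 17 ft³ in storage unit 2; 13 ft³ remain.
Put 11 ft³ in storage unit 2; 2 ft³ remain.
Put 10 ft³ in storage unit 3; 24 ft³ remain.
Put 8 ft³ in storage unit 1; 0 ft³ remain.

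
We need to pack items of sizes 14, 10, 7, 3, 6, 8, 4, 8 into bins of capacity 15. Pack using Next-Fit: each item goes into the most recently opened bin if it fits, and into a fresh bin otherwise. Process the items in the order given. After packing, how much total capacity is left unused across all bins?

bin 1: place 14, 1 left
bin 2: place 10, 5 left
bin 3: place 7, 8 left
bin 3: place 3, 5 left
bin 4: place 6, 9 left
bin 4: place 8, 1 left
bin 5: place 4, 11 left
bin 5: place 8, 3 left
5 bins × 15 = 75; used 60; unused 15.

15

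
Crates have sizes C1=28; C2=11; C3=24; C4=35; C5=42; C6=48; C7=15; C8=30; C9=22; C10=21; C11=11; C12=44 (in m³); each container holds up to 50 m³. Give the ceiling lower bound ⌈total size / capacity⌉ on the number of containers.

7

Total size = 28 + 11 + 24 + 35 + 42 + 48 + 15 + 30 + 22 + 21 + 11 + 44 = 331 m³.
⌈331 / 50⌉ = 7.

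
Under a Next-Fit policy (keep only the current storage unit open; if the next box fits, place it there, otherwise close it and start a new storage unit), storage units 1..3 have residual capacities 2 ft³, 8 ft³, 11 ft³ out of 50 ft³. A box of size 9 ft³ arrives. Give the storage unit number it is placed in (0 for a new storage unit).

Next-Fit only looks at storage unit 3, which has 11 ft³ free.
9 ft³ fits there.

3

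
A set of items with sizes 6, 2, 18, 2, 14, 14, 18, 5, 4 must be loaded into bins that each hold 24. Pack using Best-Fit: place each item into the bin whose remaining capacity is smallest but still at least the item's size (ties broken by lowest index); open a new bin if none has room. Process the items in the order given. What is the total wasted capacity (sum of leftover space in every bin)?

13

6 → bin 1 (remaining 18)
2 → bin 1 (remaining 16)
18 → bin 2 (remaining 6)
2 → bin 2 (remaining 4)
14 → bin 1 (remaining 2)
14 → bin 3 (remaining 10)
18 → bin 4 (remaining 6)
5 → bin 4 (remaining 1)
4 → bin 2 (remaining 0)
4 bins × 24 = 96; used 83; unused 13.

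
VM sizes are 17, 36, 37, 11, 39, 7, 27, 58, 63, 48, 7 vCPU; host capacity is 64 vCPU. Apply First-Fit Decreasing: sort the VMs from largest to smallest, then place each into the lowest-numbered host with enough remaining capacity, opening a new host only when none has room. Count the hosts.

6

Sorted descending: 63, 58, 48, 39, 37, 36, 27, 17, 11, 7, 7.
63 vCPU → host 1 (remaining 1 vCPU)
58 vCPU → host 2 (remaining 6 vCPU)
48 vCPU → host 3 (remaining 16 vCPU)
39 vCPU → host 4 (remaining 25 vCPU)
37 vCPU → host 5 (remaining 27 vCPU)
36 vCPU → host 6 (remaining 28 vCPU)
27 vCPU → host 5 (remaining 0 vCPU)
17 vCPU → host 4 (remaining 8 vCPU)
11 vCPU → host 3 (remaining 5 vCPU)
7 vCPU → host 4 (remaining 1 vCPU)
7 vCPU → host 6 (remaining 21 vCPU)
Final hosts: [63] [58] [48,11] [39,17,7] [37,27] [36,7].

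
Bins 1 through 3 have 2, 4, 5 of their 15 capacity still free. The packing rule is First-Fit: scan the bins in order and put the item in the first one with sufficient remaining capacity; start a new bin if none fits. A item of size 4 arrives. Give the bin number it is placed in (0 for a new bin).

2

Bins with room: bin 2 (4), bin 3 (5).
The first with room is bin 2.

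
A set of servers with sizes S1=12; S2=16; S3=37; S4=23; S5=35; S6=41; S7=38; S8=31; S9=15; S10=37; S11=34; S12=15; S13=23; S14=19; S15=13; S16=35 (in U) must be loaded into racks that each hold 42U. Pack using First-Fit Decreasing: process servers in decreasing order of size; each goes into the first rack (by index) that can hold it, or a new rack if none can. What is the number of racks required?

Sorted descending: 41, 38, 37, 37, 35, 35, 34, 31, 23, 23, 19, 16, 15, 15, 13, 12.
41U → rack 1 (remaining 1U)
38U → rack 2 (remaining 4U)
37U → rack 3 (remaining 5U)
37U → rack 4 (remaining 5U)
35U → rack 5 (remaining 7U)
35U → rack 6 (remaining 7U)
34U → rack 7 (remaining 8U)
31U → rack 8 (remaining 11U)
23U → rack 9 (remaining 19U)
23U → rack 10 (remaining 19U)
19U → rack 9 (remaining 0U)
16U → rack 10 (remaining 3U)
15U → rack 11 (remaining 27U)
15U → rack 11 (remaining 12U)
13U → rack 12 (remaining 29U)
12U → rack 11 (remaining 0U)
Final racks: [41] [38] [37] [37] [35] [35] [34] [31] [23,19] [23,16] [15,15,12] [13].

12 racks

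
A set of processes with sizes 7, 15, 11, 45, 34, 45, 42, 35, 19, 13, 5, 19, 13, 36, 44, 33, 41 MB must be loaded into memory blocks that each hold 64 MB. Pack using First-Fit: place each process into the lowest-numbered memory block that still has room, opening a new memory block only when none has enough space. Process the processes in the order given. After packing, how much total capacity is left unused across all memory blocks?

7 MB → memory block 1 (remaining 57 MB)
15 MB → memory block 1 (remaining 42 MB)
11 MB → memory block 1 (remaining 31 MB)
45 MB → memory block 2 (remaining 19 MB)
34 MB → memory block 3 (remaining 30 MB)
45 MB → memory block 4 (remaining 19 MB)
42 MB → memory block 5 (remaining 22 MB)
35 MB → memory block 6 (remaining 29 MB)
19 MB → memory block 1 (remaining 12 MB)
13 MB → memory block 2 (remaining 6 MB)
5 MB → memory block 1 (remaining 7 MB)
19 MB → memory block 3 (remaining 11 MB)
13 MB → memory block 4 (remaining 6 MB)
36 MB → memory block 7 (remaining 28 MB)
44 MB → memory block 8 (remaining 20 MB)
33 MB → memory block 9 (remaining 31 MB)
41 MB → memory block 10 (remaining 23 MB)
10 memory blocks × 64 MB = 640 MB; used 457 MB; unused 183 MB.

183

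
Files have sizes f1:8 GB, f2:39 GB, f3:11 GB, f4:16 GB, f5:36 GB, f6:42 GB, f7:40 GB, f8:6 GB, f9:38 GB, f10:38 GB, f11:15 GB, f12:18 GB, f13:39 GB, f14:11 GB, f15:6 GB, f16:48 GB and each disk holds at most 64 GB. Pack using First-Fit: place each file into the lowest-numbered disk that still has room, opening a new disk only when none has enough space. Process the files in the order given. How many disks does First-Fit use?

8

disk 1: place f1 (8 GB), 56 GB left
disk 1: place f2 (39 GB), 17 GB left
disk 1: place f3 (11 GB), 6 GB left
disk 2: place f4 (16 GB), 48 GB left
disk 2: place f5 (36 GB), 12 GB left
disk 3: place f6 (42 GB), 22 GB left
disk 4: place f7 (40 GB), 24 GB left
disk 1: place f8 (6 GB), 0 GB left
disk 5: place f9 (38 GB), 26 GB left
disk 6: place f10 (38 GB), 26 GB left
disk 3: place f11 (15 GB), 7 GB left
disk 4: place f12 (18 GB), 6 GB left
disk 7: place f13 (39 GB), 25 GB left
disk 2: place f14 (11 GB), 1 GB left
disk 3: place f15 (6 GB), 1 GB left
disk 8: place f16 (48 GB), 16 GB left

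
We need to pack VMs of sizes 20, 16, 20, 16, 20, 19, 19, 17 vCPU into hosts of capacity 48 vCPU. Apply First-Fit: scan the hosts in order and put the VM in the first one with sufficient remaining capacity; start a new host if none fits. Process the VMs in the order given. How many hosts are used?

Put 20 vCPU in host 1; 28 vCPU remain.
Put 16 vCPU in host 1; 12 vCPU remain.
Put 20 vCPU in host 2; 28 vCPU remain.
Put 16 vCPU in host 2; 12 vCPU remain.
Put 20 vCPU in host 3; 28 vCPU remain.
Put 19 vCPU in host 3; 9 vCPU remain.
Put 19 vCPU in host 4; 29 vCPU remain.
Put 17 vCPU in host 4; 12 vCPU remain.
Final hosts: [20,16] [20,16] [20,19] [19,17].

4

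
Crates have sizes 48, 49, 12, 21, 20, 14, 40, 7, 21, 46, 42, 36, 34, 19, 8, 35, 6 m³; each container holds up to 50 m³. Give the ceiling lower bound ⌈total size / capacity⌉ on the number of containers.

10

Total size = 48 + 49 + 12 + 21 + 20 + 14 + 40 + 7 + 21 + 46 + 42 + 36 + 34 + 19 + 8 + 35 + 6 = 458 m³.
⌈458 / 50⌉ = 10.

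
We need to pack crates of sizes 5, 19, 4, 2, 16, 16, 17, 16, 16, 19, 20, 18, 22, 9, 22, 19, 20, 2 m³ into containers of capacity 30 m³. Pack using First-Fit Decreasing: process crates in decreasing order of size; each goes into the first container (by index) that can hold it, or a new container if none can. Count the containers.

13

Sorted descending: 22, 22, 20, 20, 19, 19, 19, 18, 17, 16, 16, 16, 16, 9, 5, 4, 2, 2.
22 m³ → container 1 (remaining 8 m³)
22 m³ → container 2 (remaining 8 m³)
20 m³ → container 3 (remaining 10 m³)
20 m³ → container 4 (remaining 10 m³)
19 m³ → container 5 (remaining 11 m³)
19 m³ → container 6 (remaining 11 m³)
19 m³ → container 7 (remaining 11 m³)
18 m³ → container 8 (remaining 12 m³)
17 m³ → container 9 (remaining 13 m³)
16 m³ → container 10 (remaining 14 m³)
16 m³ → container 11 (remaining 14 m³)
16 m³ → container 12 (remaining 14 m³)
16 m³ → container 13 (remaining 14 m³)
9 m³ → container 3 (remaining 1 m³)
5 m³ → container 1 (remaining 3 m³)
4 m³ → container 2 (remaining 4 m³)
2 m³ → container 1 (remaining 1 m³)
2 m³ → container 2 (remaining 2 m³)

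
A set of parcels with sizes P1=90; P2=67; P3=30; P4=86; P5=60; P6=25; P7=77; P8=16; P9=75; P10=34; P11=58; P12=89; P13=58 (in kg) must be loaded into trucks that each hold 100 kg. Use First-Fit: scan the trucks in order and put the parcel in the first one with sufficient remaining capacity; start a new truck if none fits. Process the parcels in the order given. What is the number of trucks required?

9 trucks

truck 1: place P1 (90 kg), 10 kg left
truck 2: place P2 (67 kg), 33 kg left
truck 2: place P3 (30 kg), 3 kg left
truck 3: place P4 (86 kg), 14 kg left
truck 4: place P5 (60 kg), 40 kg left
truck 4: place P6 (25 kg), 15 kg left
truck 5: place P7 (77 kg), 23 kg left
truck 5: place P8 (16 kg), 7 kg left
truck 6: place P9 (75 kg), 25 kg left
truck 7: place P10 (34 kg), 66 kg left
truck 7: place P11 (58 kg), 8 kg left
truck 8: place P12 (89 kg), 11 kg left
truck 9: place P13 (58 kg), 42 kg left
Final trucks: [90] [67,30] [86] [60,25] [77,16] [75] [34,58] [89] [58].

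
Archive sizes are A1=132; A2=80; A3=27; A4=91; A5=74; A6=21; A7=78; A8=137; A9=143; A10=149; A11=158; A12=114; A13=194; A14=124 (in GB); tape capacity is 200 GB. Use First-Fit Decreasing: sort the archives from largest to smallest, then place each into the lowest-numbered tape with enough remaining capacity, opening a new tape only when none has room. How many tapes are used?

9

Sorted descending: 194, 158, 149, 143, 137, 132, 124, 114, 91, 80, 78, 74, 27, 21.
194 GB → tape 1 (remaining 6 GB)
158 GB → tape 2 (remaining 42 GB)
149 GB → tape 3 (remaining 51 GB)
143 GB → tape 4 (remaining 57 GB)
137 GB → tape 5 (remaining 63 GB)
132 GB → tape 6 (remaining 68 GB)
124 GB → tape 7 (remaining 76 GB)
114 GB → tape 8 (remaining 86 GB)
91 GB → tape 9 (remaining 109 GB)
80 GB → tape 8 (remaining 6 GB)
78 GB → tape 9 (remaining 31 GB)
74 GB → tape 7 (remaining 2 GB)
27 GB → tape 2 (remaining 15 GB)
21 GB → tape 3 (remaining 30 GB)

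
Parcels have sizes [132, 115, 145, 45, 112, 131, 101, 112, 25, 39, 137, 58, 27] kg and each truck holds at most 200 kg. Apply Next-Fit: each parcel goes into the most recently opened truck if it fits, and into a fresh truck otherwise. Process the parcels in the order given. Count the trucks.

132 kg → truck 1 (remaining 68 kg)
115 kg → truck 2 (remaining 85 kg)
145 kg → truck 3 (remaining 55 kg)
45 kg → truck 3 (remaining 10 kg)
112 kg → truck 4 (remaining 88 kg)
131 kg → truck 5 (remaining 69 kg)
101 kg → truck 6 (remaining 99 kg)
112 kg → truck 7 (remaining 88 kg)
25 kg → truck 7 (remaining 63 kg)
39 kg → truck 7 (remaining 24 kg)
137 kg → truck 8 (remaining 63 kg)
58 kg → truck 8 (remaining 5 kg)
27 kg → truck 9 (remaining 173 kg)

9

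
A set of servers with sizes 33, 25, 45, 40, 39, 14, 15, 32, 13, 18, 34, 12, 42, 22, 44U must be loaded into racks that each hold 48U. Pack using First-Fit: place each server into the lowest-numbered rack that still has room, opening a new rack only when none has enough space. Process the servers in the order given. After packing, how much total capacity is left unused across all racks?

33U → rack 1 (remaining 15U)
25U → rack 2 (remaining 23U)
45U → rack 3 (remaining 3U)
40U → rack 4 (remaining 8U)
39U → rack 5 (remaining 9U)
14U → rack 1 (remaining 1U)
15U → rack 2 (remaining 8U)
32U → rack 6 (remaining 16U)
13U → rack 6 (remaining 3U)
18U → rack 7 (remaining 30U)
34U → rack 8 (remaining 14U)
12U → rack 7 (remaining 18U)
42U → rack 9 (remaining 6U)
22U → rack 10 (remaining 26U)
44U → rack 11 (remaining 4U)
11 racks × 48U = 528U; used 428U; unused 100U.

100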